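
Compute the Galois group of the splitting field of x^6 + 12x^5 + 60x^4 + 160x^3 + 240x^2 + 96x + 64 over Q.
The polynomial f is an irreducible sextic over Q, so G = Gal(f/Q) is one of the 16 transitive subgroups 6T1, ..., 6T16 of S_6. The discriminant of f is -9727331052552192, which is not a perfect square, so G is not contained in A_6. The transitive groups of degree 6 not contained in A_6 are: C_6 (6T1, order 6), S_3 (6T2, order 6), D_6 (6T3, order 12), C_3 x S_3 (6T5, order 18), A_4 x C_2 (6T6, order 24), S_4 (6T8, order 24), S_3 x S_3 (6T9, order 36), S_4 x C_2 (6T11, order 48), (S_3 x S_3) : C_2 (6T13, order 72), PGL(2,5) (6T14, order 120), S_6 (6T16, order 720). By Dedekind's theorem, for a prime p not dividing disc(f) the degrees of the irreducible factors of f mod p form the cycle type of an element of G. Factoring f modulo the 27 such primes p <= 127 (skipping 2, 3, 17, 43, which divide the discriminant), each new pattern first appears at: mod 5: f = (x^6 + 2x^5 + x + 4), pattern 6; mod 7: f = (x + 4)(x^2 + 5x + 2)(x^3 + 3x^2 + 4x + 1), pattern 3+2+1; mod 11: f = (x^2 + 4)(x^4 + x^3 + x^2 + 2x + 5), pattern 4+2; mod 13: f = (x + 5)(x + 8)(x^2 + 2x + 12)(x^2 + 10x + 1), pattern 2+2+1+1; mod 61: f = (x + 21)(x + 43)(x + 55)(x + 59)(x^2 + 17x + 47), pattern 2+1+1+1+1; mod 97: f = (x + 1)(x + 75)(x + 79)(x^3 + 51x^2 + 44x + 8), pattern 3+1+1+1; mod 113: f = (x^2 + 27x + 18)(x^2 + 102x + 36)(x^2 + 109x + 28), pattern 2+2+2; mod 127: f = (x^3 + 55x^2 + 26x + 8)(x^3 + 84x^2 + 113x + 8), pattern 3+3. No other pattern occurs in this range, so the set of observed cycle types is {6, 3+2+1, 4+2, 2+2+1+1, 2+1+1+1+1, 3+1+1+1, 2+2+2, 3+3}. The candidates containing elements of all these cycle types are (S_3 x S_3) : C_2 (6T13) of order 72, S_6 (6T16) of order 720; the others are excluded. The observed types are precisely the cycle types that occur in (S_3 x S_3) : C_2 (6T13) (apart from the identity). Each of the other remaining candidates has further cycle types, and by the Chebotarev density theorem the matching factorization patterns would occur for a proportion of primes equal to their share of the group: S_6 (6T16) additionally contains elements of type 5+1, 4+1+1 (234 of its 720 elements, about 32% of primes). None of the 27 primes tested shows any such pattern (for each of these groups the chance of that is below 10^-4), which rules them out. Hence G = (S_3 x S_3) : C_2 (6T13), of order 72.

(S_3 x S_3) : C_2, the group 6T13 of order 72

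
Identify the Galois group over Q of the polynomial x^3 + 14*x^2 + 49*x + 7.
The polynomial is an irreducible cubic over Q and its discriminant is 8281 = 91^2, a perfect square. For an irreducible cubic, a square discriminant forces the Galois group to be A_3, the cyclic group of order 3.

C_3 (also written C3)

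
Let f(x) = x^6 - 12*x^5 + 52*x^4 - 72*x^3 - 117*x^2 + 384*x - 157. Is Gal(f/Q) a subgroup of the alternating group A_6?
The polynomial is irreducible of degree 6 over Q. Its discriminant is 51513463034944 = 7177288^2, a perfect square. A Galois group lies in the alternating group exactly when the discriminant is a square in Q, so the Galois group (S_4) is contained in A_6.

Yes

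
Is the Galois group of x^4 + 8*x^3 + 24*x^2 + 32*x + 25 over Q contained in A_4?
Yes

The polynomial is irreducible of degree 4 over Q. Its discriminant is 186624 = 432^2, a perfect square. A Galois group lies in the alternating group exactly when the discriminant is a square in Q, so the Galois group (V_4) is contained in A_4.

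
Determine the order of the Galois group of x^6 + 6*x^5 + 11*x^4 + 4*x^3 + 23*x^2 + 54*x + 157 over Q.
The degree of the splitting field over Q equals the order of the Galois group, so first determine the group. The polynomial f is an irreducible sextic over Q, so G = Gal(f/Q) is one of the 16 transitive subgroups 6T1, ..., 6T16 of S_6. The discriminant of f is -5497558138880000, which is not a perfect square, so G is not contained in A_6. The transitive groups of degree 6 not contained in A_6 are: C_6 (6T1, order 6), S_3 (6T2, order 6), D_6 (6T3, order 12), C_3 x S_3 (6T5, order 18), A_4 x C_2 (6T6, order 24), S_4 (6T8, order 24), S_3 x S_3 (6T9, order 36), S_4 x C_2 (6T11, order 48), (S_3 x S_3) : C_2 (6T13, order 72), PGL(2,5) (6T14, order 120), S_6 (6T16, order 720). By Dedekind's theorem, for a prime p not dividing disc(f) the degrees of the irreducible factors of f mod p form the cycle type of an element of G. Factoring f modulo the 22 such primes p <= 89 (skipping 2, 5, which divide the discriminant), each new pattern first appears at: mod 3: f = (x^3 + x^2 + 2x + 1)(x^3 + 2x^2 + x + 1), pattern 3+3; mod 7: f = (x^2 + 2)(x^2 + 2x + 2)(x^2 + 4x + 6), pattern 2+2+2; mod 13: f = (x + 6)(x + 9)(x^4 + 4x^3 + x^2 + 7x + 7), pattern 4+1+1; mod 43: f = (x + 20)(x + 25)(x^2 + 2x + 17)(x^2 + 2x + 41), pattern 2+2+1+1. No other pattern occurs in this range, so the set of observed cycle types is {3+3, 2+2+2, 4+1+1, 2+2+1+1}. The candidates containing elements of all these cycle types are S_4 (6T8) of order 24, S_4 x C_2 (6T11) of order 48, PGL(2,5) (6T14) of order 120, S_6 (6T16) of order 720; the others are excluded. The observed types are precisely the cycle types that occur in S_4 (6T8) (apart from the identity). Each of the other remaining candidates has further cycle types, and by the Chebotarev density theorem the matching factorization patterns would occur for a proportion of primes equal to their share of the group: S_4 x C_2 (6T11) additionally contains elements of type 6, 4+2, 2+1+1+1+1 (17 of its 48 elements, about 35% of primes); PGL(2,5) (6T14) additionally contains elements of type 6, 5+1 (44 of its 120 elements, about 37% of primes); S_6 (6T16) additionally contains elements of type 6, 5+1, 4+2, 3+2+1, 3+1+1+1, 2+1+1+1+1 (529 of its 720 elements, about 73% of primes). None of the 22 primes tested shows any such pattern (for each of these groups the chance of that is below 10^-4), which rules them out. Hence G = S_4 (6T8), of order 24. The Galois group S_4 (6T8) has order 24, so the splitting field has degree 24 over Q.

24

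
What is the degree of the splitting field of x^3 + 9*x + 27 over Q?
The degree of the splitting field over Q equals the order of the Galois group, so first determine the group. The polynomial is an irreducible cubic over Q and its discriminant is -22599, which is not a perfect square. For an irreducible cubic, a non-square discriminant gives Galois group S_3. The Galois group S_3 (3T2) has order 6, so the splitting field has degree 6 over Q.

6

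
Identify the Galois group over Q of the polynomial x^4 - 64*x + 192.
The polynomial is an irreducible quartic over Q and its discriminant is 1358954496 = 36864^2, a perfect square, so the Galois group is contained in A_4. The resolvent cubic y^3 - 768*y - 4096 is irreducible over Q. An irreducible resolvent with square discriminant gives A_4.

A_4, the alternating group on 4 letters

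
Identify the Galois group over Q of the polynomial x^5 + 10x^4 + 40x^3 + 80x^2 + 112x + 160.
The polynomial f is an irreducible quintic over Q, so G = Gal(f/Q) is a transitive subgroup of S_5: one of C_5 (5T1, order 5), D_5 (5T2, order 10), F_20 (5T3, order 20), A_5 (5T4, order 60) or S_5 (5T5, order 120). The discriminant of f is 61018734592, which is not a perfect square, so G is not contained in A_5. The transitive groups of degree 5 not contained in A_5 are: F_20 (5T3, order 20), S_5 (5T5, order 120). By Dedekind's theorem, for a prime p not dividing disc(f) the degrees of the irreducible factors of f mod p form the cycle type of an element of G. Factoring f modulo the 5 such primes p <= 13 (skipping 2, which divides the discriminant), each new pattern first appears at: mod 3: f = (x^5 + x^4 + x^3 + 2x^2 + x + 1), pattern 5; mod 5: f = (x)(x^4 + 2), pattern 4+1; mod 13: f = (x + 8)(x + 12)(x^3 + 3x^2 + x + 6), pattern 3+1+1. No other pattern occurs in this range, so the set of observed cycle types is {5, 4+1, 3+1+1}. Among the candidates above, the only group containing elements of all these cycle types is S_5 (5T5) — F_20 (5T3) lacks at least one of them. Hence G = S_5 (5T5), of order 120.

S_5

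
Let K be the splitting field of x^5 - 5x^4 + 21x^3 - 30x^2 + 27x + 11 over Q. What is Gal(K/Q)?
D_5

The polynomial f is an irreducible quintic over Q, so G = Gal(f/Q) is a transitive subgroup of S_5: one of C_5 (5T1, order 5), D_5 (5T2, order 10), F_20 (5T3, order 20), A_5 (5T4, order 60) or S_5 (5T5, order 120). The discriminant of f is 4937170225 = 70265^2, a perfect square, so G is contained in A_5. The transitive groups of degree 5 contained in A_5 are: C_5 (5T1, order 5), D_5 (5T2, order 10), A_5 (5T4, order 60). By Dedekind's theorem, for a prime p not dividing disc(f) the degrees of the irreducible factors of f mod p form the cycle type of an element of G. Factoring f modulo the 23 such primes p <= 103 (skipping 5, 13, 23, 47, which divide the discriminant), each new pattern first appears at: mod 2: f = (x^5 + x^4 + x^3 + x + 1), pattern 5; mod 11: f = (x)(x^2 + 3x + 3)(x^2 + 3x + 9), pattern 2+2+1; mod 83: f = (x + 13)(x + 17)(x + 21)(x + 42)(x + 68), pattern 1+1+1+1+1. No other pattern occurs in this range, so the set of observed cycle types is {5, 2+2+1, 1+1+1+1+1}. The candidates containing elements of all these cycle types are D_5 (5T2) of order 10, A_5 (5T4) of order 60; the others are excluded. The observed types are precisely the cycle types that occur in D_5 (5T2). Each of the other remaining candidates has further cycle types, and by the Chebotarev density theorem the matching factorization patterns would occur for a proportion of primes equal to their share of the group: A_5 (5T4) additionally contains elements of type 3+1+1 (20 of its 60 elements, about 33% of primes). None of the 23 primes tested shows any such pattern (for each of these groups the chance of that is below 10^-4), which rules them out. Hence G = D_5 (5T2), of order 10.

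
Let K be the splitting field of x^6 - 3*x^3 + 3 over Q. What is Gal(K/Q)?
6T5: C_3 x S_3

The polynomial f is an irreducible sextic over Q, so G = Gal(f/Q) is one of the 16 transitive subgroups 6T1, ..., 6T16 of S_6. The discriminant of f is -177147, which is not a perfect square, so G is not contained in A_6. The transitive groups of degree 6 not contained in A_6 are: C_6 (6T1, order 6), S_3 (6T2, order 6), D_6 (6T3, order 12), C_3 x S_3 (6T5, order 18), A_4 x C_2 (6T6, order 24), S_4 (6T8, order 24), S_3 x S_3 (6T9, order 36), S_4 x C_2 (6T11, order 48), (S_3 x S_3) : C_2 (6T13, order 72), PGL(2,5) (6T14, order 120), S_6 (6T16, order 720). By Dedekind's theorem, for a prime p not dividing disc(f) the degrees of the irreducible factors of f mod p form the cycle type of an element of G. Factoring f modulo the 33 such primes p <= 139 (skipping 3, which divides the discriminant), each new pattern first appears at: mod 2: f = (x^6 + x^3 + 1), pattern 6; mod 7: f = (x + 1)(x + 2)(x + 4)(x^3 + 3), pattern 3+1+1+1; mod 17: f = (x^2 + x + 7)(x^2 + 4x + 7)(x^2 + 12x + 7), pattern 2+2+2; mod 19: f = (x^3 + 6)(x^3 + 10), pattern 3+3; mod 73: f = (x + 13)(x + 21)(x + 22)(x + 29)(x + 30)(x + 31), pattern 1+1+1+1+1+1. No other pattern occurs in this range, so the set of observed cycle types is {6, 3+1+1+1, 2+2+2, 3+3, 1+1+1+1+1+1}. The candidates containing elements of all these cycle types are C_3 x S_3 (6T5) of order 18, S_3 x S_3 (6T9) of order 36, (S_3 x S_3) : C_2 (6T13) of order 72, S_6 (6T16) of order 720; the others are excluded. The observed types are precisely the cycle types that occur in C_3 x S_3 (6T5). Each of the other remaining candidates has further cycle types, and by the Chebotarev density theorem the matching factorization patterns would occur for a proportion of primes equal to their share of the group: S_3 x S_3 (6T9) additionally contains elements of type 2+2+1+1 (9 of its 36 elements, about 25% of primes); (S_3 x S_3) : C_2 (6T13) additionally contains elements of type 4+2, 3+2+1, 2+2+1+1, 2+1+1+1+1 (45 of its 72 elements, about 62% of primes); S_6 (6T16) additionally contains elements of type 5+1, 4+2, 4+1+1, 3+2+1, 2+2+1+1, 2+1+1+1+1 (504 of its 720 elements, about 70% of primes). None of the 33 primes tested shows any such pattern (for each of these groups the chance of that is below 10^-4), which rules them out. Hence G = C_3 x S_3 (6T5), of order 18.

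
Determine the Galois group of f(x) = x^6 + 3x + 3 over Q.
The polynomial f is an irreducible sextic over Q, so G = Gal(f/Q) is one of the 16 transitive subgroups 6T1, ..., 6T16 of S_6. The discriminant of f is -9059283, which is not a perfect square, so G is not contained in A_6. The transitive groups of degree 6 not contained in A_6 are: C_6 (6T1, order 6), S_3 (6T2, order 6), D_6 (6T3, order 12), C_3 x S_3 (6T5, order 18), A_4 x C_2 (6T6, order 24), S_4 (6T8, order 24), S_3 x S_3 (6T9, order 36), S_4 x C_2 (6T11, order 48), (S_3 x S_3) : C_2 (6T13, order 72), PGL(2,5) (6T14, order 120), S_6 (6T16, order 720). By Dedekind's theorem, for a prime p not dividing disc(f) the degrees of the irreducible factors of f mod p form the cycle type of an element of G. Factoring f modulo the 28 such primes p <= 127 (skipping 3, 17, 43, which divide the discriminant), each new pattern first appears at: mod 2: f = (x^6 + x + 1), pattern 6; mod 7: f = (x + 6)(x^2 + 3x + 6)(x^3 + 5x^2 + x + 3), pattern 3+2+1; mod 11: f = (x^2 + 2x + 2)(x^4 + 9x^3 + 2x^2 + 7), pattern 4+2; mod 13: f = (x + 5)(x + 10)(x^2 + x + 3)(x^2 + 10x + 6), pattern 2+2+1+1; mod 61: f = (x + 2)(x + 4)(x + 10)(x + 21)(x^2 + 24x + 50), pattern 2+1+1+1+1; mod 97: f = (x + 10)(x + 12)(x + 49)(x^3 + 26x^2 + 60x + 34), pattern 3+1+1+1; mod 113: f = (x^2 + 4x + 10)(x^2 + 45x + 105)(x^2 + 64x + 72), pattern 2+2+2; mod 127: f = (x^3 + 39x^2 + 18x + 106)(x^3 + 88x^2 + 106x + 18), pattern 3+3. No other pattern occurs in this range, so the set of observed cycle types is {6, 3+2+1, 4+2, 2+2+1+1, 2+1+1+1+1, 3+1+1+1, 2+2+2, 3+3}. The candidates containing elements of all these cycle types are (S_3 x S_3) : C_2 (6T13) of order 72, S_6 (6T16) of order 720; the others are excluded. The observed types are precisely the cycle types that occur in (S_3 x S_3) : C_2 (6T13) (apart from the identity). Each of the other remaining candidates has further cycle types, and by the Chebotarev density theorem the matching factorization patterns would occur for a proportion of primes equal to their share of the group: S_6 (6T16) additionally contains elements of type 5+1, 4+1+1 (234 of its 720 elements, about 32% of primes). None of the 28 primes tested shows any such pattern (for each of these groups the chance of that is below 10^-4), which rules them out. Hence G = (S_3 x S_3) : C_2 (6T13), of order 72.

(S_3 x S_3) : C_2, the group 6T13 of order 72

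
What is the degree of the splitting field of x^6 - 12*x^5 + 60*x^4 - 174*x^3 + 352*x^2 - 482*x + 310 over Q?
The degree of the splitting field over Q equals the order of the Galois group, so first determine the group. The polynomial f is an irreducible sextic over Q, so G = Gal(f/Q) is one of the 16 transitive subgroups 6T1, ..., 6T16 of S_6. The discriminant of f is -81459788992, which is not a perfect square, so G is not contained in A_6. The transitive groups of degree 6 not contained in A_6 are: C_6 (6T1, order 6), S_3 (6T2, order 6), D_6 (6T3, order 12), C_3 x S_3 (6T5, order 18), A_4 x C_2 (6T6, order 24), S_4 (6T8, order 24), S_3 x S_3 (6T9, order 36), S_4 x C_2 (6T11, order 48), (S_3 x S_3) : C_2 (6T13, order 72), PGL(2,5) (6T14, order 120), S_6 (6T16, order 720). By Dedekind's theorem, for a prime p not dividing disc(f) the degrees of the irreducible factors of f mod p form the cycle type of an element of G. Factoring f modulo the 3 such primes p <= 7 (skipping 2, which divides the discriminant), each new pattern first appears at: mod 3: f = (x^6 + x^2 + x + 1), pattern 6; mod 5: f = (x)(x + 4)(x^4 + 4x^3 + 4x^2 + 2), pattern 4+1+1; mod 7: f = (x + 4)(x^2 + 5x + 3)(x^3 + 2x + 6), pattern 3+2+1. No other pattern occurs in this range, so the set of observed cycle types is {6, 4+1+1, 3+2+1}. Among the candidates above, the only group containing elements of all these cycle types is S_6 (6T16); every other candidate lacks at least one of them. Hence G = S_6 (6T16), of order 720. The Galois group S_6 (6T16) has order 720, so the splitting field has degree 720 over Q.

720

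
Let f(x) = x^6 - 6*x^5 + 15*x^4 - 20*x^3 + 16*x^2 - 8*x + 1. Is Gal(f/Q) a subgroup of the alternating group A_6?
The polynomial is irreducible of degree 6 over Q. Its discriminant is 61504 = 248^2, a perfect square. A Galois group lies in the alternating group exactly when the discriminant is a square in Q, so the Galois group (S_4) is contained in A_6.

Yes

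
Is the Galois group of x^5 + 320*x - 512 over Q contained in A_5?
The polynomial is irreducible of degree 5 over Q. Its discriminant is 1073741824000000 = 32768000^2, a perfect square. A Galois group lies in the alternating group exactly when the discriminant is a square in Q, so the Galois group (A_5) is contained in A_5.

Yes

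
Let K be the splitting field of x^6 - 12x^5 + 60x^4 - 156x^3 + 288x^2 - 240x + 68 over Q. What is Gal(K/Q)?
D_6 (also written D6)

The polynomial f is an irreducible sextic over Q, so G = Gal(f/Q) is one of the 16 transitive subgroups 6T1, ..., 6T16 of S_6. The discriminant of f is -41622228172800, which is not a perfect square, so G is not contained in A_6. The transitive groups of degree 6 not contained in A_6 are: C_6 (6T1, order 6), S_3 (6T2, order 6), D_6 (6T3, order 12), C_3 x S_3 (6T5, order 18), A_4 x C_2 (6T6, order 24), S_4 (6T8, order 24), S_3 x S_3 (6T9, order 36), S_4 x C_2 (6T11, order 48), (S_3 x S_3) : C_2 (6T13, order 72), PGL(2,5) (6T14, order 120), S_6 (6T16, order 720). By Dedekind's theorem, for a prime p not dividing disc(f) the degrees of the irreducible factors of f mod p form the cycle type of an element of G. Factoring f modulo the 79 such primes p <= 431 (skipping 2, 3, 5, 11, which divide the discriminant), each new pattern first appears at: mod 7: f = (x^6 + 2x^5 + 4x^4 + 5x^3 + x^2 + 5x + 5), pattern 6; mod 17: f = (x)(x + 12)(x^2 + 11x + 3)(x^2 + 16x + 16), pattern 2+2+1+1; mod 19: f = (x^3 + 13x^2 + 10x + 8)(x^3 + 13x^2 + 14x + 18), pattern 3+3; mod 23: f = (x^2 + 5x + 7)(x^2 + 13x + 15)(x^2 + 16x + 7), pattern 2+2+2; mod 43: f = (x + 11)(x + 25)(x + 26)(x + 29)(x + 31)(x + 38), pattern 1+1+1+1+1+1. No other pattern occurs in this range, so the set of observed cycle types is {6, 2+2+1+1, 3+3, 2+2+2, 1+1+1+1+1+1}. The candidates containing elements of all these cycle types are D_6 (6T3) of order 12, A_4 x C_2 (6T6) of order 24, S_3 x S_3 (6T9) of order 36, S_4 x C_2 (6T11) of order 48, (S_3 x S_3) : C_2 (6T13) of order 72, PGL(2,5) (6T14) of order 120, S_6 (6T16) of order 720; the others are excluded. The observed types are precisely the cycle types that occur in D_6 (6T3). Each of the other remaining candidates has further cycle types, and by the Chebotarev density theorem the matching factorization patterns would occur for a proportion of primes equal to their share of the group: A_4 x C_2 (6T6) additionally contains elements of type 2+1+1+1+1 (3 of its 24 elements, about 12% of primes); S_3 x S_3 (6T9) additionally contains elements of type 3+1+1+1 (4 of its 36 elements, about 11% of primes); S_4 x C_2 (6T11) additionally contains elements of type 4+2, 4+1+1, 2+1+1+1+1 (15 of its 48 elements, about 31% of primes); (S_3 x S_3) : C_2 (6T13) additionally contains elements of type 4+2, 3+2+1, 3+1+1+1, 2+1+1+1+1 (40 of its 72 elements, about 56% of primes); PGL(2,5) (6T14) additionally contains elements of type 5+1, 4+1+1 (54 of its 120 elements, about 45% of primes); S_6 (6T16) additionally contains elements of type 5+1, 4+2, 4+1+1, 3+2+1, 3+1+1+1, 2+1+1+1+1 (499 of its 720 elements, about 69% of primes). None of the 79 primes tested shows any such pattern (for each of these groups the chance of that is below 10^-4), which rules them out. Hence G = D_6 (6T3), of order 12.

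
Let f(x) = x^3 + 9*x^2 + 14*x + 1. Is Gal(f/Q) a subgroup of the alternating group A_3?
The polynomial is irreducible of degree 3 over Q. Its discriminant is 4225 = 65^2, a perfect square. A Galois group lies in the alternating group exactly when the discriminant is a square in Q, so the Galois group (C_3) is contained in A_3.

Yes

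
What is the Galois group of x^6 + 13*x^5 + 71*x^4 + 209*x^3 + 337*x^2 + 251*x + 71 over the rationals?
C_6 (also written C6)

The polynomial f is an irreducible sextic over Q, so G = Gal(f/Q) is one of the 16 transitive subgroups 6T1, ..., 6T16 of S_6. The discriminant of f is -396811269967, which is not a perfect square, so G is not contained in A_6. The transitive groups of degree 6 not contained in A_6 are: C_6 (6T1, order 6), S_3 (6T2, order 6), D_6 (6T3, order 12), C_3 x S_3 (6T5, order 18), A_4 x C_2 (6T6, order 24), S_4 (6T8, order 24), S_3 x S_3 (6T9, order 36), S_4 x C_2 (6T11, order 48), (S_3 x S_3) : C_2 (6T13, order 72), PGL(2,5) (6T14, order 120), S_6 (6T16, order 720). By Dedekind's theorem, for a prime p not dividing disc(f) the degrees of the irreducible factors of f mod p form the cycle type of an element of G. Factoring f modulo the 37 such primes p <= 173 (skipping 7, 43, 113, which divide the discriminant), each new pattern first appears at: mod 2: f = (x^3 + x + 1)(x^3 + x^2 + 1), pattern 3+3; mod 3: f = (x^6 + x^5 + 2x^4 + 2x^3 + x^2 + 2x + 2), pattern 6; mod 13: f = (x^2 + 6x + 3)(x^2 + 8x + 5)(x^2 + 12x + 3), pattern 2+2+2; mod 29: f = (x + 2)(x + 3)(x + 10)(x + 16)(x + 17)(x + 23), pattern 1+1+1+1+1+1. No other pattern occurs in this range, so the set of observed cycle types is {3+3, 6, 2+2+2, 1+1+1+1+1+1}. The candidates containing elements of all these cycle types are C_6 (6T1) of order 6, D_6 (6T3) of order 12, C_3 x S_3 (6T5) of order 18, A_4 x C_2 (6T6) of order 24, S_3 x S_3 (6T9) of order 36, S_4 x C_2 (6T11) of order 48, (S_3 x S_3) : C_2 (6T13) of order 72, PGL(2,5) (6T14) of order 120, S_6 (6T16) of order 720; the others are excluded. The observed types are precisely the cycle types that occur in C_6 (6T1). Each of the other remaining candidates has further cycle types, and by the Chebotarev density theorem the matching factorization patterns would occur for a proportion of primes equal to their share of the group: D_6 (6T3) additionally contains elements of type 2+2+1+1 (3 of its 12 elements, about 25% of primes); C_3 x S_3 (6T5) additionally contains elements of type 3+1+1+1 (4 of its 18 elements, about 22% of primes); A_4 x C_2 (6T6) additionally contains elements of type 2+2+1+1, 2+1+1+1+1 (6 of its 24 elements, about 25% of primes); S_3 x S_3 (6T9) additionally contains elements of type 3+1+1+1, 2+2+1+1 (13 of its 36 elements, about 36% of primes); S_4 x C_2 (6T11) additionally contains elements of type 4+2, 4+1+1, 2+2+1+1, 2+1+1+1+1 (24 of its 48 elements, about 50% of primes); (S_3 x S_3) : C_2 (6T13) additionally contains elements of type 4+2, 3+2+1, 3+1+1+1, 2+2+1+1, 2+1+1+1+1 (49 of its 72 elements, about 68% of primes); PGL(2,5) (6T14) additionally contains elements of type 5+1, 4+1+1, 2+2+1+1 (69 of its 120 elements, about 58% of primes); S_6 (6T16) additionally contains elements of type 5+1, 4+2, 4+1+1, 3+2+1, 3+1+1+1, 2+2+1+1, 2+1+1+1+1 (544 of its 720 elements, about 76% of primes). None of the 37 primes tested shows any such pattern (for each of these groups the chance of that is below 10^-4), which rules them out. Hence G = C_6 (6T1), of order 6.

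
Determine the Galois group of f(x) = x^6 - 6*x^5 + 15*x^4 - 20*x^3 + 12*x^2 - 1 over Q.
The polynomial f is an irreducible sextic over Q, so G = Gal(f/Q) is one of the 16 transitive subgroups 6T1, ..., 6T16 of S_6. The discriminant of f is -419904, which is not a perfect square, so G is not contained in A_6. The transitive groups of degree 6 not contained in A_6 are: C_6 (6T1, order 6), S_3 (6T2, order 6), D_6 (6T3, order 12), C_3 x S_3 (6T5, order 18), A_4 x C_2 (6T6, order 24), S_4 (6T8, order 24), S_3 x S_3 (6T9, order 36), S_4 x C_2 (6T11, order 48), (S_3 x S_3) : C_2 (6T13, order 72), PGL(2,5) (6T14, order 120), S_6 (6T16, order 720). By Dedekind's theorem, for a prime p not dividing disc(f) the degrees of the irreducible factors of f mod p form the cycle type of an element of G. Factoring f modulo the 33 such primes p <= 149 (skipping 2, 3, which divide the discriminant), each new pattern first appears at: mod 5: f = (x^3 + 4x + 2)(x^3 + 4x^2 + x + 2), pattern 3+3; mod 7: f = (x^6 + x^5 + x^4 + x^3 + 5x^2 + 6), pattern 6; mod 17: f = (x + 7)(x + 8)(x^2 + 15x + 4)(x^2 + 15x + 11), pattern 2+2+1+1; mod 19: f = (x + 2)(x + 7)(x + 10)(x + 15)(x^2 + 17x + 17), pattern 2+1+1+1+1; mod 71: f = (x^2 + 69x + 17)(x^2 + 69x + 26)(x^2 + 69x + 31), pattern 2+2+2. No other pattern occurs in this range, so the set of observed cycle types is {3+3, 6, 2+2+1+1, 2+1+1+1+1, 2+2+2}. The candidates containing elements of all these cycle types are A_4 x C_2 (6T6) of order 24, S_4 x C_2 (6T11) of order 48, (S_3 x S_3) : C_2 (6T13) of order 72, S_6 (6T16) of order 720; the others are excluded. The observed types are precisely the cycle types that occur in A_4 x C_2 (6T6) (apart from the identity). Each of the other remaining candidates has further cycle types, and by the Chebotarev density theorem the matching factorization patterns would occur for a proportion of primes equal to their share of the group: S_4 x C_2 (6T11) additionally contains elements of type 4+2, 4+1+1 (12 of its 48 elements, about 25% of primes); (S_3 x S_3) : C_2 (6T13) additionally contains elements of type 4+2, 3+2+1, 3+1+1+1 (34 of its 72 elements, about 47% of primes); S_6 (6T16) additionally contains elements of type 5+1, 4+2, 4+1+1, 3+2+1, 3+1+1+1 (484 of its 720 elements, about 67% of primes). None of the 33 primes tested shows any such pattern (for each of these groups the chance of that is below 10^-4), which rules them out. Hence G = A_4 x C_2 (6T6), of order 24.

A_4 x C_2 (also written A4xC2)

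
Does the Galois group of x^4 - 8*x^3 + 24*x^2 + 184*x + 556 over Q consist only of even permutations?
The polynomial is irreducible of degree 4 over Q. Its discriminant is 176319369216 = 419904^2, a perfect square. A Galois group lies in the alternating group exactly when the discriminant is a square in Q, so the Galois group (A_4) is contained in A_4.

Yes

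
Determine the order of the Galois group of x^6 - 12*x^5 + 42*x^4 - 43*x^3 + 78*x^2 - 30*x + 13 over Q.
18

The degree of the splitting field over Q equals the order of the Galois group, so first determine the group. The polynomial f is an irreducible sextic over Q, so G = Gal(f/Q) is one of the 16 transitive subgroups 6T1, ..., 6T16 of S_6. The discriminant of f is -152796047606667, which is not a perfect square, so G is not contained in A_6. The transitive groups of degree 6 not contained in A_6 are: C_6 (6T1, order 6), S_3 (6T2, order 6), D_6 (6T3, order 12), C_3 x S_3 (6T5, order 18), A_4 x C_2 (6T6, order 24), S_4 (6T8, order 24), S_3 x S_3 (6T9, order 36), S_4 x C_2 (6T11, order 48), (S_3 x S_3) : C_2 (6T13, order 72), PGL(2,5) (6T14, order 120), S_6 (6T16, order 720). By Dedekind's theorem, for a prime p not dividing disc(f) the degrees of the irreducible factors of f mod p form the cycle type of an element of G. Factoring f modulo the 33 such primes p <= 149 (skipping 3, 43, which divide the discriminant), each new pattern first appears at: mod 2: f = (x^6 + x^3 + 1), pattern 6; mod 7: f = (x + 4)(x + 5)(x + 6)(x^3 + x^2 + 2x + 6), pattern 3+1+1+1; mod 17: f = (x^2 + 2x + 13)(x^2 + 9x + 6)(x^2 + 11x + 3), pattern 2+2+2; mod 19: f = (x^3 + 13x^2 + 10x + 8)(x^3 + 13x^2 + 15x + 4), pattern 3+3; mod 73: f = (x + 1)(x + 18)(x + 34)(x + 37)(x + 48)(x + 69), pattern 1+1+1+1+1+1. No other pattern occurs in this range, so the set of observed cycle types is {6, 3+1+1+1, 2+2+2, 3+3, 1+1+1+1+1+1}. The candidates containing elements of all these cycle types are C_3 x S_3 (6T5) of order 18, S_3 x S_3 (6T9) of order 36, (S_3 x S_3) : C_2 (6T13) of order 72, S_6 (6T16) of order 720; the others are excluded. The observed types are precisely the cycle types that occur in C_3 x S_3 (6T5). Each of the other remaining candidates has further cycle types, and by the Chebotarev density theorem the matching factorization patterns would occur for a proportion of primes equal to their share of the group: S_3 x S_3 (6T9) additionally contains elements of type 2+2+1+1 (9 of its 36 elements, about 25% of primes); (S_3 x S_3) : C_2 (6T13) additionally contains elements of type 4+2, 3+2+1, 2+2+1+1, 2+1+1+1+1 (45 of its 72 elements, about 62% of primes); S_6 (6T16) additionally contains elements of type 5+1, 4+2, 4+1+1, 3+2+1, 2+2+1+1, 2+1+1+1+1 (504 of its 720 elements, about 70% of primes). None of the 33 primes tested shows any such pattern (for each of these groups the chance of that is below 10^-4), which rules them out. Hence G = C_3 x S_3 (6T5), of order 18. The Galois group C_3 x S_3 (6T5) has order 18, so the splitting field has degree 18 over Q.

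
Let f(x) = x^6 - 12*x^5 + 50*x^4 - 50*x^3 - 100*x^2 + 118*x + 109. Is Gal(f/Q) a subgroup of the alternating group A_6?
Yes

The polynomial is irreducible of degree 6 over Q. Its discriminant is 38875225000000 = 6235000^2, a perfect square. A Galois group lies in the alternating group exactly when the discriminant is a square in Q, so the Galois group ((C_3 x C_3) : C_4) is contained in A_6.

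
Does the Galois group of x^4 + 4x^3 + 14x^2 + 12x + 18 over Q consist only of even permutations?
Yes

The polynomial is irreducible of degree 4 over Q. Its discriminant is 1016064 = 1008^2, a perfect square. A Galois group lies in the alternating group exactly when the discriminant is a square in Q, so the Galois group (V_4) is contained in A_4.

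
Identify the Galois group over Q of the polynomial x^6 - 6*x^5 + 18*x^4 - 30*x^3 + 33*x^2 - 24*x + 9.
PGL(2,5) (order 120)

The polynomial f is an irreducible sextic over Q, so G = Gal(f/Q) is one of the 16 transitive subgroups 6T1, ..., 6T16 of S_6. The discriminant of f is -16003008, which is not a perfect square, so G is not contained in A_6. The transitive groups of degree 6 not contained in A_6 are: C_6 (6T1, order 6), S_3 (6T2, order 6), D_6 (6T3, order 12), C_3 x S_3 (6T5, order 18), A_4 x C_2 (6T6, order 24), S_4 (6T8, order 24), S_3 x S_3 (6T9, order 36), S_4 x C_2 (6T11, order 48), (S_3 x S_3) : C_2 (6T13, order 72), PGL(2,5) (6T14, order 120), S_6 (6T16, order 720). By Dedekind's theorem, for a prime p not dividing disc(f) the degrees of the irreducible factors of f mod p form the cycle type of an element of G. Factoring f modulo the 21 such primes p <= 89 (skipping 2, 3, 7, which divide the discriminant), each new pattern first appears at: mod 5: f = (x^6 + 4x^5 + 3x^4 + 3x^2 + x + 4), pattern 6; mod 11: f = (x + 1)(x^5 + 4x^4 + 3x^3 + 9), pattern 5+1; mod 13: f = (x + 7)(x + 11)(x^4 + 2x^3 + 9x^2 + 5x + 4), pattern 4+1+1; mod 23: f = (x + 15)(x + 19)(x^2 + 13x + 3)(x^2 + 16x + 8), pattern 2+2+1+1; mod 43: f = (x^3 + 16x^2 + 6x + 18)(x^3 + 21x^2 + 20x + 22), pattern 3+3; mod 61: f = (x^2 + 12x + 46)(x^2 + 16x + 56)(x^2 + 27x + 5), pattern 2+2+2. No other pattern occurs in this range, so the set of observed cycle types is {6, 5+1, 4+1+1, 2+2+1+1, 3+3, 2+2+2}. The candidates containing elements of all these cycle types are PGL(2,5) (6T14) of order 120, S_6 (6T16) of order 720; the others are excluded. The observed types are precisely the cycle types that occur in PGL(2,5) (6T14) (apart from the identity). Each of the other remaining candidates has further cycle types, and by the Chebotarev density theorem the matching factorization patterns would occur for a proportion of primes equal to their share of the group: S_6 (6T16) additionally contains elements of type 4+2, 3+2+1, 3+1+1+1, 2+1+1+1+1 (265 of its 720 elements, about 37% of primes). None of the 21 primes tested shows any such pattern (for each of these groups the chance of that is below 10^-4), which rules them out. Hence G = PGL(2,5) (6T14), of order 120.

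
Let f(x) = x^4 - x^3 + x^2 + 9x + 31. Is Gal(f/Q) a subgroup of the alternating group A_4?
No

The polynomial is irreducible of degree 4 over Q. Its discriminant is 9453125, which is not a perfect square. A Galois group lies in the alternating group exactly when the discriminant is a square in Q, so the Galois group (C_4) is not contained in A_4.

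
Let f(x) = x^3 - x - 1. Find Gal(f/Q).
S_3 (order 6)

The polynomial is an irreducible cubic over Q and its discriminant is -23, which is not a perfect square. For an irreducible cubic, a non-square discriminant gives Galois group S_3.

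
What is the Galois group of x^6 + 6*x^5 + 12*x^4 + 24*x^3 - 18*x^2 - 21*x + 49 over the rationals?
The polynomial f is an irreducible sextic over Q, so G = Gal(f/Q) is one of the 16 transitive subgroups 6T1, ..., 6T16 of S_6. The discriminant of f is 1656708629428629, which is not a perfect square, so G is not contained in A_6. The transitive groups of degree 6 not contained in A_6 are: C_6 (6T1, order 6), S_3 (6T2, order 6), D_6 (6T3, order 12), C_3 x S_3 (6T5, order 18), A_4 x C_2 (6T6, order 24), S_4 (6T8, order 24), S_3 x S_3 (6T9, order 36), S_4 x C_2 (6T11, order 48), (S_3 x S_3) : C_2 (6T13, order 72), PGL(2,5) (6T14, order 120), S_6 (6T16, order 720). By Dedekind's theorem, for a prime p not dividing disc(f) the degrees of the irreducible factors of f mod p form the cycle type of an element of G. Factoring f modulo the 16 such primes p <= 67 (skipping 3, 7, 29, which divide the discriminant), each new pattern first appears at: mod 2: f = (x^6 + x + 1), pattern 6; mod 5: f = (x + 1)(x + 3)(x^2 + 2)(x^2 + 2x + 4), pattern 2+2+1+1; mod 13: f = (x + 3)(x + 5)(x + 8)(x^3 + 3x^2 + 2x + 12), pattern 3+1+1+1; mod 19: f = (x^2 + 2x + 18)(x^2 + 5x + 18)(x^2 + 18x + 11), pattern 2+2+2; mod 67: f = (x^3 + 3x^2 + 13x + 56)(x^3 + 3x^2 + 57x + 26), pattern 3+3. No other pattern occurs in this range, so the set of observed cycle types is {6, 2+2+1+1, 3+1+1+1, 2+2+2, 3+3}. The candidates containing elements of all these cycle types are S_3 x S_3 (6T9) of order 36, (S_3 x S_3) : C_2 (6T13) of order 72, S_6 (6T16) of order 720; the others are excluded. The observed types are precisely the cycle types that occur in S_3 x S_3 (6T9) (apart from the identity). Each of the other remaining candidates has further cycle types, and by the Chebotarev density theorem the matching factorization patterns would occur for a proportion of primes equal to their share of the group: (S_3 x S_3) : C_2 (6T13) additionally contains elements of type 4+2, 3+2+1, 2+1+1+1+1 (36 of its 72 elements, about 50% of primes); S_6 (6T16) additionally contains elements of type 5+1, 4+2, 4+1+1, 3+2+1, 2+1+1+1+1 (459 of its 720 elements, about 64% of primes). None of the 16 primes tested shows any such pattern (for each of these groups the chance of that is below 10^-4), which rules them out. Hence G = S_3 x S_3 (6T9), of order 36.

6T9: S_3 x S_3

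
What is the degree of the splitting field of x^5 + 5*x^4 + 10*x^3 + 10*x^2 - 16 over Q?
10

The degree of the splitting field over Q equals the order of the Galois group, so first determine the group. The polynomial f is an irreducible quintic over Q, so G = Gal(f/Q) is a transitive subgroup of S_5: one of C_5 (5T1, order 5), D_5 (5T2, order 10), F_20 (5T3, order 20), A_5 (5T4, order 60) or S_5 (5T5, order 120). The discriminant of f is 64000000 = 8000^2, a perfect square, so G is contained in A_5. The transitive groups of degree 5 contained in A_5 are: C_5 (5T1, order 5), D_5 (5T2, order 10), A_5 (5T4, order 60). By Dedekind's theorem, for a prime p not dividing disc(f) the degrees of the irreducible factors of f mod p form the cycle type of an element of G. Factoring f modulo the 23 such primes p <= 97 (skipping 2, 5, which divide the discriminant), each new pattern first appears at: mod 3: f = (x + 1)(x^2 + 1)(x^2 + x + 2), pattern 2+2+1; mod 7: f = (x^5 + 5x^4 + 3x^3 + 3x^2 + 5), pattern 5. No other pattern occurs in this range, so the set of observed cycle types is {2+2+1, 5}. The candidates containing elements of all these cycle types are D_5 (5T2) of order 10, A_5 (5T4) of order 60; the others are excluded. The observed types are precisely the cycle types that occur in D_5 (5T2) (apart from the identity). Each of the other remaining candidates has further cycle types, and by the Chebotarev density theorem the matching factorization patterns would occur for a proportion of primes equal to their share of the group: A_5 (5T4) additionally contains elements of type 3+1+1 (20 of its 60 elements, about 33% of primes). None of the 23 primes tested shows any such pattern (for each of these groups the chance of that is below 10^-4), which rules them out. Hence G = D_5 (5T2), of order 10. The Galois group D_5 (5T2) has order 10, so the splitting field has degree 10 over Q.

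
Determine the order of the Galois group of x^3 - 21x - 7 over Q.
3

The degree of the splitting field over Q equals the order of the Galois group, so first determine the group. The polynomial is an irreducible cubic over Q and its discriminant is 35721 = 189^2, a perfect square. For an irreducible cubic, a square discriminant forces the Galois group to be A_3, the cyclic group of order 3. The Galois group C_3 (3T1) has order 3, so the splitting field has degree 3 over Q.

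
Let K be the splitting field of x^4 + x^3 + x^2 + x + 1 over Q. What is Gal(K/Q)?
4T1: C_4

The polynomial is an irreducible quartic over Q and its discriminant is 125, which is not a perfect square, so the Galois group is not contained in A_4. The resolvent cubic y^3 - y^2 - 3*y + 2 has exactly one rational root, so the Galois group is C_4 or D_4. The quartic becomes reducible over Q(sqrt(disc)), so the group is C_4.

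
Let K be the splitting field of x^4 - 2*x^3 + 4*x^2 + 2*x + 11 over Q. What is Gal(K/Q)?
The polynomial is an irreducible quartic over Q and its discriminant is 512000, which is not a perfect square, so the Galois group is not contained in A_4. The resolvent cubic y^3 - 4*y^2 - 48*y + 128 has exactly one rational root, so the Galois group is C_4 or D_4. The quartic becomes reducible over Q(sqrt(disc)), so the group is C_4.

C_4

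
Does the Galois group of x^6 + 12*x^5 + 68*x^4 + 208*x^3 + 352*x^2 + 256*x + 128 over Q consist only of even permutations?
The polynomial is irreducible of degree 6 over Q. Its discriminant is -201485505789952, which is not a perfect square. A Galois group lies in the alternating group exactly when the discriminant is a square in Q, so the Galois group ((S_3 x S_3) : C_2) is not contained in A_6.

No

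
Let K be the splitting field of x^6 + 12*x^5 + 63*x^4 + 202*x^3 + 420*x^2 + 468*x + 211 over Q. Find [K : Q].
120

The degree of the splitting field over Q equals the order of the Galois group, so first determine the group. The polynomial f is an irreducible sextic over Q, so G = Gal(f/Q) is one of the 16 transitive subgroups 6T1, ..., 6T16 of S_6. The discriminant of f is -28010528989632, which is not a perfect square, so G is not contained in A_6. The transitive groups of degree 6 not contained in A_6 are: C_6 (6T1, order 6), S_3 (6T2, order 6), D_6 (6T3, order 12), C_3 x S_3 (6T5, order 18), A_4 x C_2 (6T6, order 24), S_4 (6T8, order 24), S_3 x S_3 (6T9, order 36), S_4 x C_2 (6T11, order 48), (S_3 x S_3) : C_2 (6T13, order 72), PGL(2,5) (6T14, order 120), S_6 (6T16, order 720). By Dedekind's theorem, for a prime p not dividing disc(f) the degrees of the irreducible factors of f mod p form the cycle type of an element of G. Factoring f modulo the 21 such primes p <= 89 (skipping 2, 3, 7, which divide the discriminant), each new pattern first appears at: mod 5: f = (x^6 + 2x^5 + 3x^4 + 2x^3 + 3x + 1), pattern 6; mod 11: f = (x + 6)(x^5 + 6x^4 + 5x^3 + 7x^2 + 4x + 4), pattern 5+1; mod 13: f = (x + 1)(x + 7)(x^4 + 4x^3 + 11x^2 + 8x + 6), pattern 4+1+1; mod 23: f = (x + 5)(x + 18)(x^2 + 3x + 11)(x^2 + 9x + 4), pattern 2+2+1+1; mod 43: f = (x^3 + 6x^2 + 12x + 39)(x^3 + 6x^2 + 15x + 1), pattern 3+3; mod 61: f = (x^2 + 32x + 5)(x^2 + 50x + 55)(x^2 + 52x + 56), pattern 2+2+2. No other pattern occurs in this range, so the set of observed cycle types is {6, 5+1, 4+1+1, 2+2+1+1, 3+3, 2+2+2}. The candidates containing elements of all these cycle types are PGL(2,5) (6T14) of order 120, S_6 (6T16) of order 720; the others are excluded. The observed types are precisely the cycle types that occur in PGL(2,5) (6T14) (apart from the identity). Each of the other remaining candidates has further cycle types, and by the Chebotarev density theorem the matching factorization patterns would occur for a proportion of primes equal to their share of the group: S_6 (6T16) additionally contains elements of type 4+2, 3+2+1, 3+1+1+1, 2+1+1+1+1 (265 of its 720 elements, about 37% of primes). None of the 21 primes tested shows any such pattern (for each of these groups the chance of that is below 10^-4), which rules them out. Hence G = PGL(2,5) (6T14), of order 120. The Galois group PGL(2,5) (6T14) has order 120, so the splitting field has degree 120 over Q.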